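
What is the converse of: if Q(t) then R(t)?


The converse of (P → Q) is (Q → P). It is not in general equivalent to the original.
Here P = 'Q(t)' and Q = 'R(t)'.

If R(t), then Q(t).


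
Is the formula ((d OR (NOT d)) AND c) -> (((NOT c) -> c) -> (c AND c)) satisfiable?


Search for a satisfying assignment over {c, d}.
Try c=F, d=F: the formula evaluates to T.
A satisfying assignment exists.

Satisfiable.


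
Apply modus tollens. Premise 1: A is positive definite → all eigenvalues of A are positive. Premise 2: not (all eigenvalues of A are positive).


Modus tollens: from (P → Q) and ¬Q, infer ¬P.
Q = 'all eigenvalues of A are positive' is denied; since P → Q, P must also fail.

Not (A is positive definite).


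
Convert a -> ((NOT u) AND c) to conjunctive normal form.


Step 1: Rewrite a → ((¬u) ∧ c) as ¬a ∨ ((¬u) ∧ c).
Step 2: Distribute ∨ over ∧.

((NOT a) OR (NOT u)) AND ((NOT a) OR c)


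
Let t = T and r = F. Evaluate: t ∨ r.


Disjunction is false only when both operands are false.
Substitute: t=T, r=F.
T ∨ F evaluates to T.

T


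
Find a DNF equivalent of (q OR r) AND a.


Step 1: Distribute ∧ over ∨: (q ∨ r) ∧ a = (q ∧ a) ∨ (r ∧ a).

(q AND a) OR (r AND a)


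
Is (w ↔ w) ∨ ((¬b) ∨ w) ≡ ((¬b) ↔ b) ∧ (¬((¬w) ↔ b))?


Compare truth tables:
b | w | φ | ψ
-------------
F | F | T | F
T | F | T | F
F | T | T | F
T | T | T | F
They differ at row 1 (b=F, w=F): φ=T but ψ=F.

No, they are not logically equivalent.


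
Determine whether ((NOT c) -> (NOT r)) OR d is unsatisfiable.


Truth table over {c, d, r}:
c | d | r | φ
-------------
F | F | F | T
T | F | F | T
F | T | F | T
T | T | F | T
F | F | T | F
T | F | T | T
F | T | T | T
T | T | T | T
Satisfying assignment at row 1: c=F, d=F, r=F gives T.

No, it is not a contradiction.


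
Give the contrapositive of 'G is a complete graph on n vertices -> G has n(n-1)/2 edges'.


The contrapositive of (P → Q) is (¬Q → ¬P); it is logically equivalent to the original.
Here P = 'G is a complete graph on n vertices' and Q = 'G has n(n-1)/2 edges'.

If not (G has n(n-1)/2 edges), then not (G is a complete graph on n vertices).


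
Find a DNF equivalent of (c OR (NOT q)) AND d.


Step 1: Distribute ∧ over ∨: (c ∨ (¬q)) ∧ d = (c ∧ d) ∨ ((¬q) ∧ d).

(c AND d) OR ((NOT q) AND d)


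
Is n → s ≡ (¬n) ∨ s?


Compare truth tables:
n | s | φ | ψ
-------------
F | F | T | T
T | F | F | F
F | T | T | T
T | T | T | T
The columns φ and ψ agree on every row.

Yes, they are logically equivalent.


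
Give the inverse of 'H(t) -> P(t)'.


The inverse of (P → Q) is (¬P → ¬Q). It is equivalent to the converse, not to the original.
Here P = 'H(t)' and Q = 'P(t)'.

If not (H(t)), then not (P(t)).


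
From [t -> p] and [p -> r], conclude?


Hypothetical syllogism: from (P → Q) and (Q → R), infer (P → R).
Chain the two implications through the shared middle term 'p'.

t -> r


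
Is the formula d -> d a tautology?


Build the truth table over {d}:
d | φ
-----
F | T
T | T
Every row evaluates to true.

Yes, it is a tautology.


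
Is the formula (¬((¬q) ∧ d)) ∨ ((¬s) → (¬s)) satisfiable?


Search for a satisfying assignment over {d, q, s}.
Try d=F, q=F, s=F: the formula evaluates to T.
A satisfying assignment exists.

Satisfiable.


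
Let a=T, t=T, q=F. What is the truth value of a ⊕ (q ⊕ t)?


Substitute a=T, t=T, q=F:
q ⊕ t = F ⊕ T = T
a ⊕ (q ⊕ t) = T ⊕ T = F

F


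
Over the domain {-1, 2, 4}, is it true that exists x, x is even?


Evaluate the predicate on each element: -1:False, 2:True, 4:True.
Witness x = 2 satisfies the predicate.

True


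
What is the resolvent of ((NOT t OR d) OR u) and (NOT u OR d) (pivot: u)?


The clauses contain complementary literals u and NOTu.
Resolution eliminates this pair and disjoins the remaining literals (merging duplicates).

(NOT t OR d)


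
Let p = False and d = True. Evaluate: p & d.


Conjunction is true only when both operands are true.
Substitute: p=False, d=True.
False & True evaluates to False.

False


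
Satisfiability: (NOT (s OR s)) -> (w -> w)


Search for a satisfying assignment over {s, w}.
Try s=F, w=F: the formula evaluates to T.
A satisfying assignment exists.

Satisfiable.


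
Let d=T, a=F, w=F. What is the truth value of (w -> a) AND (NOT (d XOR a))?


Substitute d=T, a=F, w=F:
w -> a = F -> F = T
d XOR a = T XOR F = T
NOT (d XOR a) = F
(w -> a) AND (NOT (d XOR a)) = T AND F = F

F


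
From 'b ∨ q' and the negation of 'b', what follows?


Disjunctive syllogism: from (P ∨ Q) and ¬P, infer Q.
One disjunct, 'b', is ruled out; the other must hold.

q


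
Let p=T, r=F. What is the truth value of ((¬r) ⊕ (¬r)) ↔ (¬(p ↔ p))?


Substitute p=T, r=F:
¬r = T
¬r = T
(¬r) ⊕ (¬r) = T ⊕ T = F
p ↔ p = T ↔ T = T
¬(p ↔ p) = F
((¬r) ⊕ (¬r)) ↔ (¬(p ↔ p)) = F ↔ F = T

T


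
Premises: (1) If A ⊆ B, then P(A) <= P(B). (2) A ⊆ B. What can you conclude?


Modus ponens: from (P → Q) and P, infer Q.
P = 'A ⊆ B' is asserted, and P → Q holds, so Q follows.

P(A) <= P(B).


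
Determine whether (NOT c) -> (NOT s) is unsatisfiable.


Truth table over {c, s}:
c | s | φ
---------
F | F | T
T | F | T
F | T | F
T | T | T
Satisfying assignment at row 1: c=F, s=F gives T.

No, it is not a contradiction.


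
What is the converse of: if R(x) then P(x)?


The converse of (P → Q) is (Q → P). It is not in general equivalent to the original.
Here P = 'R(x)' and Q = 'P(x)'.

If P(x), then R(x).


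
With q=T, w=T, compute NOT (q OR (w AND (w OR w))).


Substitute q=T, w=T:
w OR w = T OR T = T
w AND (w OR w) = T AND T = T
q OR (w AND (w OR w)) = T OR T = T
NOT (q OR (w AND (w OR w))) = F

F


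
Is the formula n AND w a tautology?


Build the truth table over {n, w}:
n | w | φ
---------
F | F | F
T | F | F
F | T | F
T | T | T
Counterexample at row 1: with n=F, w=F, the formula is F.

No, it is not a tautology.


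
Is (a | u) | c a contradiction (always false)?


Truth table over {a, c, u}:
a | c | u | φ
-------------
False | False | False | False
True | False | False | True
False | True | False | True
True | True | False | True
False | False | True | True
True | False | True | True
False | True | True | True
True | True | True | True
Satisfying assignment at row 2: a=True, c=False, u=False gives True.

No, it is not a contradiction.


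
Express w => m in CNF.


Step 1: Rewrite w → m as ¬w ∨ m.

(~w) | m


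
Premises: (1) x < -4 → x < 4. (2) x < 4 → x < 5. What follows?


Hypothetical syllogism: from (P → Q) and (Q → R), infer (P → R).
Chain the two implications through the shared middle term 'x < 4'.

x < -4 → x < 5


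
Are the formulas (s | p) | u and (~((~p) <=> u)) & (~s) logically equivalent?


Compare truth tables:
p | s | u | φ | ψ
-----------------
False | False | False | False | True
True | False | False | True | False
False | True | False | True | False
True | True | False | True | False
False | False | True | True | False
True | False | True | True | True
False | True | True | True | False
True | True | True | True | False
They differ at row 1 (p=False, s=False, u=False): φ=False but ψ=True.

No, they are not logically equivalent.


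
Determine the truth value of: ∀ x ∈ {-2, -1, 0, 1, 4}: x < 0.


Evaluate the predicate on each element: -2:T, -1:T, 0:F, 1:F, 4:F.
Counterexample x = 0 fails the predicate.

F


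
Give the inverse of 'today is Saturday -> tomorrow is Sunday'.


The inverse of (P → Q) is (¬P → ¬Q). It is equivalent to the converse, not to the original.
Here P = 'today is Saturday' and Q = 'tomorrow is Sunday'.

If not (today is Saturday), then not (tomorrow is Sunday).


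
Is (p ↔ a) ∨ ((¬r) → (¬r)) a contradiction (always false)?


Truth table over {a, p, r}:
a | p | r | φ
-------------
F | F | F | T
T | F | F | T
F | T | F | T
T | T | F | T
F | F | T | T
T | F | T | T
F | T | T | T
T | T | T | T
Satisfying assignment at row 1: a=F, p=F, r=F gives T.

No, it is not a contradiction.


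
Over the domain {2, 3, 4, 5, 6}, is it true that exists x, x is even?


Evaluate the predicate on each element: 2:True, 3:False, 4:True, 5:False, 6:True.
Witness x = 2 satisfies the predicate.

True


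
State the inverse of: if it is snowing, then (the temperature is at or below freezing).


The inverse of (P → Q) is (¬P → ¬Q). It is equivalent to the converse, not to the original.
Here P = 'it is snowing' and Q = '(the temperature is at or below freezing)'.

If not (it is snowing), then not ((the temperature is at or below freezing)).


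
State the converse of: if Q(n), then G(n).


The converse of (P → Q) is (Q → P). It is not in general equivalent to the original.
Here P = 'Q(n)' and Q = 'G(n)'.

If G(n), then Q(n).


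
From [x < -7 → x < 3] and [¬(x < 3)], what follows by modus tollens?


Modus tollens: from (P → Q) and ¬Q, infer ¬P.
Q = 'x < 3' is denied; since P → Q, P must also fail.

Not (x < -7).


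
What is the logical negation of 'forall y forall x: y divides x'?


Negation flips each quantifier (∀↔∃) and negates the inner predicate.
¬(forall y forall x: φ) = exists y exists x: ¬φ.

exists y exists x: ~(y divides x)


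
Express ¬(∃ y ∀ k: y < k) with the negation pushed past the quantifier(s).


Negation flips each quantifier (∀↔∃) and negates the inner predicate.
¬(∃ y ∀ k: φ) = ∀ y ∃ k: ¬φ.

∀ y ∃ k: ¬(y < k)


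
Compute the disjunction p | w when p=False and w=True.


Disjunction is false only when both operands are false.
Substitute: p=False, w=True.
False | True evaluates to True.

True


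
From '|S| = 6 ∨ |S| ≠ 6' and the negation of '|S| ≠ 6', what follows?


Disjunctive syllogism: from (P ∨ Q) and ¬P, infer Q.
One disjunct, '|S| ≠ 6', is ruled out; the other must hold.

|S| = 6


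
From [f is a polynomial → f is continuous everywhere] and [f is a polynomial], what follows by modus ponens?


Modus ponens: from (P → Q) and P, infer Q.
P = 'f is a polynomial' is asserted, and P → Q holds, so Q follows.

f is continuous everywhere.


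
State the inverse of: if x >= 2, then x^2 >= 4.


The inverse of (P → Q) is (¬P → ¬Q). It is equivalent to the converse, not to the original.
Here P = 'x >= 2' and Q = 'x^2 >= 4'.

If not (x >= 2), then not (x^2 >= 4).


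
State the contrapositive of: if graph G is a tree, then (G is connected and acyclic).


The contrapositive of (P → Q) is (¬Q → ¬P); it is logically equivalent to the original.
Here P = 'graph G is a tree' and Q = '(G is connected and acyclic)'.

If not ((G is connected and acyclic)), then not (graph G is a tree).


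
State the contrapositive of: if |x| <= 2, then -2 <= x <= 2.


The contrapositive of (P → Q) is (¬Q → ¬P); it is logically equivalent to the original.
Here P = '|x| <= 2' and Q = '-2 <= x <= 2'.

If not (-2 <= x <= 2), then not (|x| <= 2).


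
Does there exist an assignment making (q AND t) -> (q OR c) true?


Search for a satisfying assignment over {c, q, t}.
Try c=F, q=F, t=F: the formula evaluates to T.
A satisfying assignment exists.

Satisfiable.


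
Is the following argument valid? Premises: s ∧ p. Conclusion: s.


This matches the form of conjunction elimination: the conclusion follows in every model of the premises.

Valid.


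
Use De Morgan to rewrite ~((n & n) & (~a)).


De Morgan: the negation of a conjunction is the disjunction of the negations.
Distribute ~ across &, flipping it to |, and negate each literal.

((~n) | (~n)) | a


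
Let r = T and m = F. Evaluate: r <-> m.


Biconditional is true when both operands have the same truth value.
Substitute: r=T, m=F.
T <-> F evaluates to F.

F


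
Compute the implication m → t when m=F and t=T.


Implication is false only when antecedent is true and consequent is false.
Substitute: m=F, t=T.
F → T evaluates to T.

T


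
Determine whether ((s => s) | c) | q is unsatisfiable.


Truth table over {c, q, s}:
c | q | s | φ
-------------
False | False | False | True
True | False | False | True
False | True | False | True
True | True | False | True
False | False | True | True
True | False | True | True
False | True | True | True
True | True | True | True
Satisfying assignment at row 1: c=False, q=False, s=False gives True.

No, it is not a contradiction.


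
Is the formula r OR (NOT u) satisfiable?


Search for a satisfying assignment over {r, u}.
Try r=F, u=F: the formula evaluates to T.
A satisfying assignment exists.

Satisfiable.


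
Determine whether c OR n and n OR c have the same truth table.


Compare truth tables:
c | n | φ | ψ
-------------
F | F | F | F
T | F | T | T
F | T | T | T
T | T | T | T
The columns φ and ψ agree on every row.

Yes, they are logically equivalent.


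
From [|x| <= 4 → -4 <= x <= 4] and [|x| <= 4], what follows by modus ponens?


Modus ponens: from (P → Q) and P, infer Q.
P = '|x| <= 4' is asserted, and P → Q holds, so Q follows.

-4 <= x <= 4.


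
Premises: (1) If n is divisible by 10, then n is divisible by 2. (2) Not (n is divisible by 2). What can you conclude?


Modus tollens: from (P → Q) and ¬Q, infer ¬P.
Q = 'n is divisible by 2' is denied; since P → Q, P must also fail.

Not (n is divisible by 10).


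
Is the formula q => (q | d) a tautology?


Build the truth table over {d, q}:
d | q | φ
---------
False | False | True
True | False | True
False | True | True
True | True | True
Every row evaluates to true.

Yes, it is a tautology.


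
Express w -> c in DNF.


Step 1: Rewrite w → c as ¬w ∨ c.

(NOT w) OR c


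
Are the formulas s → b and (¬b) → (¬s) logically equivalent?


Compare truth tables:
b | s | φ | ψ
-------------
F | F | T | T
T | F | T | T
F | T | F | F
T | T | T | T
The columns φ and ψ agree on every row.

Yes, they are logically equivalent.


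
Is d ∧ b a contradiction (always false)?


Truth table over {b, d}:
b | d | φ
---------
F | F | F
T | F | F
F | T | F
T | T | T
Satisfying assignment at row 4: b=T, d=T gives T.

No, it is not a contradiction.


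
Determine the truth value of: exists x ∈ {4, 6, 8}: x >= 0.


Evaluate the predicate on each element: 4:True, 6:True, 8:True.
Witness x = 4 satisfies the predicate.

True


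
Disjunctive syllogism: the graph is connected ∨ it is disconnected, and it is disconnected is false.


Disjunctive syllogism: from (P ∨ Q) and ¬P, infer Q.
One disjunct, 'it is disconnected', is ruled out; the other must hold.

the graph is connected


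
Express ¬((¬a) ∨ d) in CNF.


Step 1: Apply De Morgan: ¬((¬a) ∨ d) = ¬(¬a) ∧ ¬d.
Step 2: Eliminate any double negations (¬¬X = X).

a ∧ (¬d)


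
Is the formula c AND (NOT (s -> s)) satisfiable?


Check all 4 assignments over {c, s}:
c | s | φ
---------
F | F | F
T | F | F
F | T | F
T | T | F
No assignment makes the formula true.

Unsatisfiable.


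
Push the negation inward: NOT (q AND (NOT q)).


De Morgan: the negation of a conjunction is the disjunction of the negations.
Distribute NOT across AND, flipping it to OR, and negate each literal.

(NOT q) OR q


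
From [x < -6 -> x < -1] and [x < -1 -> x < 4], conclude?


Hypothetical syllogism: from (P → Q) and (Q → R), infer (P → R).
Chain the two implications through the shared middle term 'x < -1'.

x < -6 -> x < 4


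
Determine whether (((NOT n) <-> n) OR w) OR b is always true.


Build the truth table over {b, n, w}:
b | n | w | φ
-------------
F | F | F | F
T | F | F | T
F | T | F | F
T | T | F | T
F | F | T | T
T | F | T | T
F | T | T | T
T | T | T | T
Counterexample at row 1: with b=F, n=F, w=F, the formula is F.

No, it is not a tautology.


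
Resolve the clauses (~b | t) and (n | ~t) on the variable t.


The clauses contain complementary literals t and ~t.
Resolution eliminates this pair and disjoins the remaining literals (merging duplicates).

(~b | n)


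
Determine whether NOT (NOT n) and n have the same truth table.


Compare truth tables:
n | φ | ψ
---------
F | F | F
T | T | T
The columns φ and ψ agree on every row.

Yes, they are logically equivalent.


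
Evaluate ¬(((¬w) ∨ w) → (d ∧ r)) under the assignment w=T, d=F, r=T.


Substitute w=T, d=F, r=T:
¬w = F
(¬w) ∨ w = F ∨ T = T
d ∧ r = F ∧ T = F
((¬w) ∨ w) → (d ∧ r) = T → F = F
¬(((¬w) ∨ w) → (d ∧ r)) = T

T


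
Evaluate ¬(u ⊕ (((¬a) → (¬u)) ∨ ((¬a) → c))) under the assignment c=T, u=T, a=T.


Substitute c=T, u=T, a=T:
¬a = F
¬u = F
(¬a) → (¬u) = F → F = T
¬a = F
(¬a) → c = F → T = T
((¬a) → (¬u)) ∨ ((¬a) → c) = T ∨ T = T
u ⊕ (((¬a) → (¬u)) ∨ ((¬a) → c)) = T ⊕ T = F
¬(u ⊕ (((¬a) → (¬u)) ∨ ((¬a) → c))) = T

T


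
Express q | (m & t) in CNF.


Step 1: Distribute ∨ over ∧: q ∨ (m ∧ t) = (q ∨ m) ∧ (q ∨ t).

(q | m) & (q | t)


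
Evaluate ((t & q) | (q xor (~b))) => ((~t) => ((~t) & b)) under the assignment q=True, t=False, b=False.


Substitute q=True, t=False, b=False:
t & q = False & True = False
~b = True
q xor (~b) = True xor True = False
(t & q) | (q xor (~b)) = False | False = False
~t = True
~t = True
(~t) & b = True & False = False
(~t) => ((~t) & b) = True => False = False
((t & q) | (q xor (~b))) => ((~t) => ((~t) & b)) = False => False = True

True


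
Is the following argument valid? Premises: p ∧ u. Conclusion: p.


This matches the form of conjunction elimination: the conclusion follows in every model of the premises.

Valid.


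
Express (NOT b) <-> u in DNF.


Step 1: (¬b) ↔ u is true exactly when both agree: ((¬b) ∧ u) ∨ (¬(¬b) ∧ ¬u).
Step 2: Eliminate any double negations (¬¬X = X).

((NOT b) AND u) OR (b AND (NOT u))


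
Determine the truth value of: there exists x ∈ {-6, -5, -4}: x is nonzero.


Evaluate the predicate on each element: -6:T, -5:T, -4:T.
Witness x = -6 satisfies the predicate.

T


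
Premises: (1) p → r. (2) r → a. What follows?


Hypothetical syllogism: from (P → Q) and (Q → R), infer (P → R).
Chain the two implications through the shared middle term 'r'.

p → a


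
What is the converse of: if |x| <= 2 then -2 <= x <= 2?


The converse of (P → Q) is (Q → P). It is not in general equivalent to the original.
Here P = '|x| <= 2' and Q = '-2 <= x <= 2'.

If -2 <= x <= 2, then |x| <= 2.


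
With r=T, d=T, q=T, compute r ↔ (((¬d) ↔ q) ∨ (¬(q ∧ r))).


Substitute r=T, d=T, q=T:
¬d = F
(¬d) ↔ q = F ↔ T = F
q ∧ r = T ∧ T = T
¬(q ∧ r) = F
((¬d) ↔ q) ∨ (¬(q ∧ r)) = F ∨ F = F
r ↔ (((¬d) ↔ q) ∨ (¬(q ∧ r))) = T ↔ F = F

F


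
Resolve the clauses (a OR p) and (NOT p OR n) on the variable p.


The clauses contain complementary literals p and NOTp.
Resolution eliminates this pair and disjoins the remaining literals (merging duplicates).

(a OR n)


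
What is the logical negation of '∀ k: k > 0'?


¬(∀ x: φ) = ∃ x: ¬φ, and ¬(∃ x: φ) = ∀ x: ¬φ.
Apply to the universal statement.

∃ k: ¬(k > 0)


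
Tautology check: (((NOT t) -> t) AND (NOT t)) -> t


Build the truth table over {t}:
t | φ
-----
F | T
T | T
Every row evaluates to true.

Yes, it is a tautology.


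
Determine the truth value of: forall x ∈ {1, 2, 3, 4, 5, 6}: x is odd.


Evaluate the predicate on each element: 1:True, 2:False, 3:True, 4:False, 5:True, 6:False.
Counterexample x = 2 fails the predicate.

False


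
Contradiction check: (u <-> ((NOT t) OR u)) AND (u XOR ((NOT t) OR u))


Truth table over {t, u}:
t | u | φ
---------
F | F | F
T | F | F
F | T | F
T | T | F
Every row is false.

Yes, it is a contradiction.


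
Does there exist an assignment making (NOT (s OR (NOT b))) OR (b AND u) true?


Search for a satisfying assignment over {b, s, u}.
Try b=T, s=F, u=F: the formula evaluates to T.
A satisfying assignment exists.

Satisfiable.


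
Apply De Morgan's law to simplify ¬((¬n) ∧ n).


De Morgan: the negation of a conjunction is the disjunction of the negations.
Distribute ¬ across ∧, flipping it to ∨, and negate each literal.

n ∨ (¬n)


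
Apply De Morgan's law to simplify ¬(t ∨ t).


De Morgan: the negation of a disjunction is the conjunction of the negations.
Distribute ¬ across ∨, flipping it to ∧, and negate each literal.

(¬t) ∧ (¬t)


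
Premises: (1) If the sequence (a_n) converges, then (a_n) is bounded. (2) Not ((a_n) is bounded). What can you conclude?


Modus tollens: from (P → Q) and ¬Q, infer ¬P.
Q = '(a_n) is bounded' is denied; since P → Q, P must also fail.

Not (the sequence (a_n) converges).


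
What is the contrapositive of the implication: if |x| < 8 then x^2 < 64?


The contrapositive of (P → Q) is (¬Q → ¬P); it is logically equivalent to the original.
Here P = '|x| < 8' and Q = 'x^2 < 64'.

If not (x^2 < 64), then not (|x| < 8).


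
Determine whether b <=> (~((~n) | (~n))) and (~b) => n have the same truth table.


Compare truth tables:
b | n | φ | ψ
-------------
False | False | True | False
True | False | False | True
False | True | False | True
True | True | True | True
They differ at row 1 (b=False, n=False): φ=True but ψ=False.

No, they are not logically equivalent.


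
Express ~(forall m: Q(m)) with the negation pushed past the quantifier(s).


¬(forall x: φ) = exists x: ¬φ, and ¬(exists x: φ) = forall x: ¬φ.
Apply to the universal statement.

exists m: ~(Q(m))


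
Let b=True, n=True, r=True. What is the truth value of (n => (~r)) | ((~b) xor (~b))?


Substitute b=True, n=True, r=True:
~r = False
n => (~r) = True => False = False
~b = False
~b = False
(~b) xor (~b) = False xor False = False
(n => (~r)) | ((~b) xor (~b)) = False | False = False

False


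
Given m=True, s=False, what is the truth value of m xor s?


Exclusive or is true when exactly one operand is true.
Substitute: m=True, s=False.
True xor False evaluates to True.

True


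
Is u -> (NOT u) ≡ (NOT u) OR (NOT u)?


Compare truth tables:
u | φ | ψ
---------
F | T | T
T | F | F
The columns φ and ψ agree on every row.

Yes, they are logically equivalent.


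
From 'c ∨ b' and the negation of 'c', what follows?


Disjunctive syllogism: from (P ∨ Q) and ¬P, infer Q.
One disjunct, 'c', is ruled out; the other must hold.

b


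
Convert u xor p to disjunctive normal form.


Step 1: u ⊕ p is true exactly when they disagree: (u ∧ ¬p) ∨ (¬u ∧ p).

(u & (~p)) | ((~u) & p)


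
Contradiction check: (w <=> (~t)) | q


Truth table over {q, t, w}:
q | t | w | φ
-------------
False | False | False | False
True | False | False | True
False | True | False | True
True | True | False | True
False | False | True | True
True | False | True | True
False | True | True | False
True | True | True | True
Satisfying assignment at row 2: q=True, t=False, w=False gives True.

No, it is not a contradiction.


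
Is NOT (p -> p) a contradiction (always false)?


Truth table over {p}:
p | φ
-----
F | F
T | F
Every row is false.

Yes, it is a contradiction.


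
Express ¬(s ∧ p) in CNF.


Step 1: Apply De Morgan: ¬(s ∧ p) = ¬s ∨ ¬p.

(¬s) ∨ (¬p)


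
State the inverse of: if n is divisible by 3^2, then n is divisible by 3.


The inverse of (P → Q) is (¬P → ¬Q). It is equivalent to the converse, not to the original.
Here P = 'n is divisible by 3^2' and Q = 'n is divisible by 3'.

If not (n is divisible by 3^2), then not (n is divisible by 3).


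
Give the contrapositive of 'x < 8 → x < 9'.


The contrapositive of (P → Q) is (¬Q → ¬P); it is logically equivalent to the original.
Here P = 'x < 8' and Q = 'x < 9'.

If not (x < 9), then not (x < 8).


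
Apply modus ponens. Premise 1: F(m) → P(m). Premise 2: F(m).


Modus ponens: from (P → Q) and P, infer Q.
P = 'F(m)' is asserted, and P → Q holds, so Q follows.

P(m).


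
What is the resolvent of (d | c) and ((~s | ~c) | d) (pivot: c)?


The clauses contain complementary literals c and ~c.
Resolution eliminates this pair and disjoins the remaining literals (merging duplicates).

(d | ~s)


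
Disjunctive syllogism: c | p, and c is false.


Disjunctive syllogism: from (P ∨ Q) and ¬P, infer Q.
One disjunct, 'c', is ruled out; the other must hold.

p


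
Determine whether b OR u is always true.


Build the truth table over {b, u}:
b | u | φ
---------
F | F | F
T | F | T
F | T | T
T | T | T
Counterexample at row 1: with b=F, u=F, the formula is F.

No, it is not a tautology.


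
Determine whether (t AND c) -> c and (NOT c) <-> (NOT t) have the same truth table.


Compare truth tables:
c | t | φ | ψ
-------------
F | F | T | T
T | F | T | F
F | T | T | F
T | T | T | T
They differ at row 2 (c=T, t=F): φ=T but ψ=F.

No, they are not logically equivalent.


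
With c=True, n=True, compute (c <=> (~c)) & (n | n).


Substitute c=True, n=True:
~c = False
c <=> (~c) = True <=> False = False
n | n = True | True = True
(c <=> (~c)) & (n | n) = False & True = False

False


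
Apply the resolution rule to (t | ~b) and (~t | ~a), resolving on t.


The clauses contain complementary literals t and ~t.
Resolution eliminates this pair and disjoins the remaining literals (merging duplicates).

(~b | ~a)


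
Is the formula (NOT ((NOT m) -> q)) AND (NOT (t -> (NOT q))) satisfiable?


Check all 8 assignments over {m, q, t}:
m | q | t | φ
-------------
F | F | F | F
T | F | F | F
F | T | F | F
T | T | F | F
F | F | T | F
T | F | T | F
F | T | T | F
T | T | T | F
No assignment makes the formula true.

Unsatisfiable.


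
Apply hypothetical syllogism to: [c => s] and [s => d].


Hypothetical syllogism: from (P → Q) and (Q → R), infer (P → R).
Chain the two implications through the shared middle term 's'.

c => d


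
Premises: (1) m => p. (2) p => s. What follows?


Hypothetical syllogism: from (P → Q) and (Q → R), infer (P → R).
Chain the two implications through the shared middle term 'p'.

m => s


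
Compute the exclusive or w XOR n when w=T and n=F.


Exclusive or is true when exactly one operand is true.
Substitute: w=T, n=F.
T XOR F evaluates to T.

T


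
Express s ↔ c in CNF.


Step 1: Rewrite s ↔ c as (s → c) ∧ (c → s).
Step 2: Rewrite each implication as a disjunction.

((¬s) ∨ c) ∧ ((¬c) ∨ s)


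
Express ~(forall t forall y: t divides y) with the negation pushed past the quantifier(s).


Negation flips each quantifier (∀↔∃) and negates the inner predicate.
¬(forall t forall y: φ) = exists t exists y: ¬φ.

exists t exists y: ~(t divides y)


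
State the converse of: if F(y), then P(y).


The converse of (P → Q) is (Q → P). It is not in general equivalent to the original.
Here P = 'F(y)' and Q = 'P(y)'.

If P(y), then F(y).


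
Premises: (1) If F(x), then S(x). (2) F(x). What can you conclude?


Modus ponens: from (P → Q) and P, infer Q.
P = 'F(x)' is asserted, and P → Q holds, so Q follows.

S(x).


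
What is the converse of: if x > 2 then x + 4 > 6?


The converse of (P → Q) is (Q → P). It is not in general equivalent to the original.
Here P = 'x > 2' and Q = 'x + 4 > 6'.

If x + 4 > 6, then x > 2.


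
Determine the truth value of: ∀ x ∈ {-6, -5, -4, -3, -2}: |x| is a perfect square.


Evaluate the predicate on each element: -6:F, -5:F, -4:T, -3:F, -2:F.
Counterexample x = -6 fails the predicate.

F


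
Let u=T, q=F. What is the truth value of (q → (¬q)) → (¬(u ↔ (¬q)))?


Substitute u=T, q=F:
¬q = T
q → (¬q) = F → T = T
¬q = T
u ↔ (¬q) = T ↔ T = T
¬(u ↔ (¬q)) = F
(q → (¬q)) → (¬(u ↔ (¬q))) = T → F = F

F


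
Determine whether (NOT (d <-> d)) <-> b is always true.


Build the truth table over {b, d}:
b | d | φ
---------
F | F | T
T | F | F
F | T | T
T | T | F
Counterexample at row 2: with b=T, d=F, the formula is F.

No, it is not a tautology.


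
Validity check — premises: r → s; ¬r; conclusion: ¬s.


This is denying the antecedent (fallacy). There exist truth assignments where the premises are all true but the conclusion is false.

Invalid.


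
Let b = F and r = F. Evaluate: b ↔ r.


Biconditional is true when both operands have the same truth value.
Substitute: b=F, r=F.
F ↔ F evaluates to T.

T


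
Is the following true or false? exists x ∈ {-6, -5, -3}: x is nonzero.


Evaluate the predicate on each element: -6:True, -5:True, -3:True.
Witness x = -6 satisfies the predicate.

True


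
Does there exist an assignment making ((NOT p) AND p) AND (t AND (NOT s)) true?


Check all 8 assignments over {p, s, t}:
p | s | t | φ
-------------
F | F | F | F
T | F | F | F
F | T | F | F
T | T | F | F
F | F | T | F
T | F | T | F
F | T | T | F
T | T | T | F
No assignment makes the formula true.

Unsatisfiable.


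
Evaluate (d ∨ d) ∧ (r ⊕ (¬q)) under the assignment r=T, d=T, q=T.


Substitute r=T, d=T, q=T:
d ∨ d = T ∨ T = T
¬q = F
r ⊕ (¬q) = T ⊕ F = T
(d ∨ d) ∧ (r ⊕ (¬q)) = T ∧ T = T

T


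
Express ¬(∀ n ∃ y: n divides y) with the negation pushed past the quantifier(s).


Negation flips each quantifier (∀↔∃) and negates the inner predicate.
¬(∀ n ∃ y: φ) = ∃ n ∀ y: ¬φ.

∃ n ∀ y: ¬(n divides y)


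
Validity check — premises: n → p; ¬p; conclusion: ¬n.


This matches the form of modus tollens: the conclusion follows in every model of the premises.

Valid.


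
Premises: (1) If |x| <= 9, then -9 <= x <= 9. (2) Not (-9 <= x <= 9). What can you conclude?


Modus tollens: from (P → Q) and ¬Q, infer ¬P.
Q = '-9 <= x <= 9' is denied; since P → Q, P must also fail.

Not (|x| <= 9).


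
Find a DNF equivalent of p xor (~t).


Step 1: p ⊕ (¬t) is true exactly when they disagree: (p ∧ ¬(¬t)) ∨ (¬p ∧ (¬t)).
Step 2: Eliminate any double negations (¬¬X = X).

(p & t) | ((~p) & (~t))


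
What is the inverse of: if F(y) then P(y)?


The inverse of (P → Q) is (¬P → ¬Q). It is equivalent to the converse, not to the original.
Here P = 'F(y)' and Q = 'P(y)'.

If not (F(y)), then not (P(y)).


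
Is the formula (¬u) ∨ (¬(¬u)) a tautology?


Build the truth table over {u}:
u | φ
-----
F | T
T | T
Every row evaluates to true.

Yes, it is a tautology.


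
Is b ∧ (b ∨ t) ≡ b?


Compare truth tables:
b | t | φ | ψ
-------------
F | F | F | F
T | F | T | T
F | T | F | F
T | T | T | T
The columns φ and ψ agree on every row.

Yes, they are logically equivalent.


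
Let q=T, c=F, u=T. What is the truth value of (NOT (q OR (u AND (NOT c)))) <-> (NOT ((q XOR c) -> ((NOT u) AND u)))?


Substitute q=T, c=F, u=T:
NOT c = T
u AND (NOT c) = T AND T = T
q OR (u AND (NOT c)) = T OR T = T
NOT (q OR (u AND (NOT c))) = F
q XOR c = T XOR F = T
NOT u = F
(NOT u) AND u = F AND T = F
(q XOR c) -> ((NOT u) AND u) = T -> F = F
NOT ((q XOR c) -> ((NOT u) AND u)) = T
(NOT (q OR (u AND (NOT c)))) <-> (NOT ((q XOR c) -> ((NOT u) AND u))) = F <-> T = F

F


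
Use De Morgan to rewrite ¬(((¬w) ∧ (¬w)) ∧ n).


De Morgan: the negation of a conjunction is the disjunction of the negations.
Distribute ¬ across ∧, flipping it to ∨, and negate each literal.

(w ∨ w) ∨ (¬n)


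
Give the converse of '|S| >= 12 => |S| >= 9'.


The converse of (P → Q) is (Q → P). It is not in general equivalent to the original.
Here P = '|S| >= 12' and Q = '|S| >= 9'.

If |S| >= 9, then |S| >= 12.


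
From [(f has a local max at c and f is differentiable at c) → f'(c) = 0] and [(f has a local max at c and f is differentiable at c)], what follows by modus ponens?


Modus ponens: from (P → Q) and P, infer Q.
P = '(f has a local max at c and f is differentiable at c)' is asserted, and P → Q holds, so Q follows.

f'(c) = 0.


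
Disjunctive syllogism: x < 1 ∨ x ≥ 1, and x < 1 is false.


Disjunctive syllogism: from (P ∨ Q) and ¬P, infer Q.
One disjunct, 'x < 1', is ruled out; the other must hold.

x ≥ 1


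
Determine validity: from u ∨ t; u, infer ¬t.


This is affirming a disjunct (fallacy). There exist truth assignments where the premises are all true but the conclusion is false.

Invalid.


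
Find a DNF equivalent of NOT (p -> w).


Step 1: Rewrite implication then negate: ¬(¬p ∨ w) = p ∧ ¬w.

p AND (NOT w)


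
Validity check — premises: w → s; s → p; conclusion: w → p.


This matches the form of hypothetical syllogism: the conclusion follows in every model of the premises.

Valid.


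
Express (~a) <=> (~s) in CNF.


Step 1: Rewrite (¬a) ↔ (¬s) as ((¬a) → (¬s)) ∧ ((¬s) → (¬a)).
Step 2: Rewrite each implication as a disjunction.
Step 3: Eliminate any double negations (¬¬X = X).

(a | (~s)) & (s | (~a))


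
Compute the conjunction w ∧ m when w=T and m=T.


Conjunction is true only when both operands are true.
Substitute: w=T, m=T.
T ∧ T evaluates to T.

T


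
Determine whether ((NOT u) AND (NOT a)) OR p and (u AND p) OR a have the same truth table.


Compare truth tables:
a | p | u | φ | ψ
-----------------
F | F | F | T | F
T | F | F | F | T
F | T | F | T | F
T | T | F | T | T
F | F | T | F | F
T | F | T | F | T
F | T | T | T | T
T | T | T | T | T
They differ at row 1 (a=F, p=F, u=F): φ=T but ψ=F.

No, they are not logically equivalent.


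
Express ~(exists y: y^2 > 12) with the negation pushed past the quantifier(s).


¬(forall x: φ) = exists x: ¬φ, and ¬(exists x: φ) = forall x: ¬φ.
Apply to the existential statement.

forall y: ~(y^2 > 12)


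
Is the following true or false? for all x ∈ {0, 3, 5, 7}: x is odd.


Evaluate the predicate on each element: 0:F, 3:T, 5:T, 7:T.
Counterexample x = 0 fails the predicate.

F


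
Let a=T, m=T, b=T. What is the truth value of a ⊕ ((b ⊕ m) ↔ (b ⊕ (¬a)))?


Substitute a=T, m=T, b=T:
b ⊕ m = T ⊕ T = F
¬a = F
b ⊕ (¬a) = T ⊕ F = T
(b ⊕ m) ↔ (b ⊕ (¬a)) = F ↔ T = F
a ⊕ ((b ⊕ m) ↔ (b ⊕ (¬a))) = T ⊕ F = T

T


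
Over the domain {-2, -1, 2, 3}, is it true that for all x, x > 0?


Evaluate the predicate on each element: -2:F, -1:F, 2:T, 3:T.
Counterexample x = -2 fails the predicate.

F


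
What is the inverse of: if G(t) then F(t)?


The inverse of (P → Q) is (¬P → ¬Q). It is equivalent to the converse, not to the original.
Here P = 'G(t)' and Q = 'F(t)'.

If not (G(t)), then not (F(t)).


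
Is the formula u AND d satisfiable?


Search for a satisfying assignment over {d, u}.
Try d=T, u=T: the formula evaluates to T.
A satisfying assignment exists.

Satisfiable.


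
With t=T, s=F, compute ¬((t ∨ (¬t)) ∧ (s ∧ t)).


Substitute t=T, s=F:
¬t = F
t ∨ (¬t) = T ∨ F = T
s ∧ t = F ∧ T = F
(t ∨ (¬t)) ∧ (s ∧ t) = T ∧ F = F
¬((t ∨ (¬t)) ∧ (s ∧ t)) = T

T


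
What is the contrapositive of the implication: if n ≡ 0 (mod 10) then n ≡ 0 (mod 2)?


The contrapositive of (P → Q) is (¬Q → ¬P); it is logically equivalent to the original.
Here P = 'n ≡ 0 (mod 10)' and Q = 'n ≡ 0 (mod 2)'.

If not (n ≡ 0 (mod 2)), then not (n ≡ 0 (mod 10)).


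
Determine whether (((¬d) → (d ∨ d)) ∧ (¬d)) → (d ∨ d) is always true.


Build the truth table over {d}:
d | φ
-----
F | T
T | T
Every row evaluates to true.

Yes, it is a tautology.


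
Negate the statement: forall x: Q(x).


¬(forall x: φ) = exists x: ¬φ, and ¬(exists x: φ) = forall x: ¬φ.
Apply to the universal statement.

exists x: ~(Q(x))


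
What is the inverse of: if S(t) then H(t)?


The inverse of (P → Q) is (¬P → ¬Q). It is equivalent to the converse, not to the original.
Here P = 'S(t)' and Q = 'H(t)'.

If not (S(t)), then not (H(t)).


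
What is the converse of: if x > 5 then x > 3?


The converse of (P → Q) is (Q → P). It is not in general equivalent to the original.
Here P = 'x > 5' and Q = 'x > 3'.

If x > 3, then x > 5.


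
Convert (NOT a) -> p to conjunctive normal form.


Step 1: Rewrite (¬a) → p as ¬(¬a) ∨ p.
Step 2: Eliminate any double negations (¬¬X = X).

a OR p


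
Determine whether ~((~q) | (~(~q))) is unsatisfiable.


Truth table over {q}:
q | φ
-----
False | False
True | False
Every row is false.

Yes, it is a contradiction.


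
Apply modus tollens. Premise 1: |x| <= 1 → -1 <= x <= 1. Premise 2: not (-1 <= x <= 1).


Modus tollens: from (P → Q) and ¬Q, infer ¬P.
Q = '-1 <= x <= 1' is denied; since P → Q, P must also fail.

Not (|x| <= 1).


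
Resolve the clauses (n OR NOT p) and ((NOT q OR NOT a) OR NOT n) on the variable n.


The clauses contain complementary literals n and NOTn.
Resolution eliminates this pair and disjoins the remaining literals (merging duplicates).

((NOT p OR NOT a) OR NOT q)


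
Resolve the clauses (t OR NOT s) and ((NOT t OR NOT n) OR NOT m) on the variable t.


The clauses contain complementary literals t and NOTt.
Resolution eliminates this pair and disjoins the remaining literals (merging duplicates).

((NOT s OR NOT m) OR NOT n)


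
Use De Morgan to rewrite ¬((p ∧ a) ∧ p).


De Morgan: the negation of a conjunction is the disjunction of the negations.
Distribute ¬ across ∧, flipping it to ∨, and negate each literal.

((¬p) ∨ (¬a)) ∨ (¬p)


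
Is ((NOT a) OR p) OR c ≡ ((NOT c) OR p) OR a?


Compare truth tables:
a | c | p | φ | ψ
-----------------
F | F | F | T | T
T | F | F | F | T
F | T | F | T | F
T | T | F | T | T
F | F | T | T | T
T | F | T | T | T
F | T | T | T | T
T | T | T | T | T
They differ at row 2 (a=T, c=F, p=F): φ=F but ψ=T.

No, they are not logically equivalent.


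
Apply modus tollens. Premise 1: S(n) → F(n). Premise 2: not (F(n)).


Modus tollens: from (P → Q) and ¬Q, infer ¬P.
Q = 'F(n)' is denied; since P → Q, P must also fail.

Not (S(n)).


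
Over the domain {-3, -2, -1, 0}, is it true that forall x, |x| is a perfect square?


Evaluate the predicate on each element: -3:False, -2:False, -1:True, 0:True.
Counterexample x = -3 fails the predicate.

False


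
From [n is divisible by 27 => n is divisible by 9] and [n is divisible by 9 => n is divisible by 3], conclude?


Hypothetical syllogism: from (P → Q) and (Q → R), infer (P → R).
Chain the two implications through the shared middle term 'n is divisible by 9'.

n is divisible by 27 => n is divisible by 3


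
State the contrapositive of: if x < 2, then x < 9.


The contrapositive of (P → Q) is (¬Q → ¬P); it is logically equivalent to the original.
Here P = 'x < 2' and Q = 'x < 9'.

If not (x < 9), then not (x < 2).


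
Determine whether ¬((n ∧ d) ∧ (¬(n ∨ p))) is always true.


Build the truth table over {d, n, p}:
d | n | p | φ
-------------
F | F | F | T
T | F | F | T
F | T | F | T
T | T | F | T
F | F | T | T
T | F | T | T
F | T | T | T
T | T | T | T
Every row evaluates to true.

Yes, it is a tautology.


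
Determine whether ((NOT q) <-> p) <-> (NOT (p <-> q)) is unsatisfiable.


Truth table over {p, q}:
p | q | φ
---------
F | F | T
T | F | T
F | T | T
T | T | T
Satisfying assignment at row 1: p=F, q=F gives T.

No, it is not a contradiction.


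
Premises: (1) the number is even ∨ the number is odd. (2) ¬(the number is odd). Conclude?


Disjunctive syllogism: from (P ∨ Q) and ¬P, infer Q.
One disjunct, 'the number is odd', is ruled out; the other must hold.

the number is even
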